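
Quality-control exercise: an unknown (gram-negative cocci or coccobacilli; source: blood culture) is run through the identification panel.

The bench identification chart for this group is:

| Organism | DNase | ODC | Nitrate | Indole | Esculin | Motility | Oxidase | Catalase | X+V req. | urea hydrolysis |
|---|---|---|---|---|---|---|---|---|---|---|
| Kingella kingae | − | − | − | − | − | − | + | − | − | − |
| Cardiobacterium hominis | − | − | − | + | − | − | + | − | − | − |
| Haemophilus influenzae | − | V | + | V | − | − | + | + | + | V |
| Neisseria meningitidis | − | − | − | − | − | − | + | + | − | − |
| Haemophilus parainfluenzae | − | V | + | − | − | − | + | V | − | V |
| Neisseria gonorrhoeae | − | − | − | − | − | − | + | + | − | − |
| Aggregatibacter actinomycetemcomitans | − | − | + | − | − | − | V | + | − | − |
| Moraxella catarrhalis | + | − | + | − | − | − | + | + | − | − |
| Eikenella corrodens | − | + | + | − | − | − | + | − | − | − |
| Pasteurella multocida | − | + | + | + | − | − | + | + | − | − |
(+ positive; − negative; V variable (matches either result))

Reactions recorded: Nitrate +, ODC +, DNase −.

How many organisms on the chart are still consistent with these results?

4

DNase −: excludes Moraxella catarrhalis — 9 left.
ODC +: excludes 5 organisms — 4 left.
Nitrate +: all 4 remaining candidates are consistent.
Still consistent: Eikenella corrodens, Haemophilus influenzae, Haemophilus parainfluenzae, Pasteurella multocida.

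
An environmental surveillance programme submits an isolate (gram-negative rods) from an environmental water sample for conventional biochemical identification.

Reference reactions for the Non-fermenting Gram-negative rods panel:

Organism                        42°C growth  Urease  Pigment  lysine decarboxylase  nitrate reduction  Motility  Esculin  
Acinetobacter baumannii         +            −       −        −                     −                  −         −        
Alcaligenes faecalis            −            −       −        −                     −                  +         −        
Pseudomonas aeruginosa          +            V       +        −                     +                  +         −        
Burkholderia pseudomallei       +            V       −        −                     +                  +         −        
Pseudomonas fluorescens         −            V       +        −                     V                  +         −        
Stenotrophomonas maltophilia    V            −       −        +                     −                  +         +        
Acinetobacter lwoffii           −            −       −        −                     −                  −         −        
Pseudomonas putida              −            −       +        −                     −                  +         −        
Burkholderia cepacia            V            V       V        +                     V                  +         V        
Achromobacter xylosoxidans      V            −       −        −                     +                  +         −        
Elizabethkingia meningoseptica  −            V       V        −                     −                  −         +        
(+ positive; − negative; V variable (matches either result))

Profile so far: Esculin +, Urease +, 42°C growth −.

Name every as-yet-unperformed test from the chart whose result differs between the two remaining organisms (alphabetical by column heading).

lysine decarboxylase, Motility

42°C growth −: excludes Acinetobacter baumannii, Pseudomonas aeruginosa, Burkholderia pseudomallei — 8 left.
Esculin +: excludes 5 organisms — 3 left.
Urease +: excludes Stenotrophomonas maltophilia — 2 left.
Two candidates remain: Burkholderia cepacia and Elizabethkingia meningoseptica.
  Pigment: V vs V — variable for at least one, does not separate.
  lysine decarboxylase: Burkholderia cepacia +, Elizabethkingia meningoseptica − — discriminates.
  nitrate reduction: V vs − — variable for at least one, does not separate.
  Motility: Burkholderia cepacia +, Elizabethkingia meningoseptica − — discriminates.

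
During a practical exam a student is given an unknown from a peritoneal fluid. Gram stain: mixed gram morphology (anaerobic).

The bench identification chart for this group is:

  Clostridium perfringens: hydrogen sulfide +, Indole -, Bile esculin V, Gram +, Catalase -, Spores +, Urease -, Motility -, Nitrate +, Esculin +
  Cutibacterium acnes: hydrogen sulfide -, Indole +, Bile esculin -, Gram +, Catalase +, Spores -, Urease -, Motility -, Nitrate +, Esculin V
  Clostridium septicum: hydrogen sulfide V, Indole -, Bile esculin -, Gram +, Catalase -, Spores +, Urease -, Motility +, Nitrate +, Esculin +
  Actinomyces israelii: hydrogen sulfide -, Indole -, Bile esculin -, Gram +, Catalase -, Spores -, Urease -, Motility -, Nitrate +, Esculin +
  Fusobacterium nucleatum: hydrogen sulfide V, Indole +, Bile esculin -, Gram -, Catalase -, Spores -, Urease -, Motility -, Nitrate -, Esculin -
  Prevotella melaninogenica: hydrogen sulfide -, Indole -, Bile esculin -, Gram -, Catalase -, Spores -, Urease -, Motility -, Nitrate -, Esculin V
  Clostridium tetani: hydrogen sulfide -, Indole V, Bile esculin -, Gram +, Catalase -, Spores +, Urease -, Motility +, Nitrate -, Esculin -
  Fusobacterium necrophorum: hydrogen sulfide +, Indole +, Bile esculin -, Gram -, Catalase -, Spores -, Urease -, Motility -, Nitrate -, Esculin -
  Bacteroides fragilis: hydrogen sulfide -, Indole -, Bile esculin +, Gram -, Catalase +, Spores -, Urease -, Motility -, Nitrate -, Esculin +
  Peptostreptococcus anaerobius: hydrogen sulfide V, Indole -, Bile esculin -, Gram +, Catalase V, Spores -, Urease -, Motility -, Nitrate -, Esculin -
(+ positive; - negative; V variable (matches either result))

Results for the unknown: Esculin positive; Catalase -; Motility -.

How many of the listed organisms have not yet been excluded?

3

Catalase -: excludes Cutibacterium acnes, Bacteroides fragilis — 8 left.
Esculin +: excludes Fusobacterium nucleatum, Clostridium tetani, Fusobacterium necrophorum, Peptostreptococcus anaerobius — 4 left.
Motility -: excludes Clostridium septicum — 3 left.
Still consistent: Actinomyces israelii, Clostridium perfringens, Prevotella melaninogenica.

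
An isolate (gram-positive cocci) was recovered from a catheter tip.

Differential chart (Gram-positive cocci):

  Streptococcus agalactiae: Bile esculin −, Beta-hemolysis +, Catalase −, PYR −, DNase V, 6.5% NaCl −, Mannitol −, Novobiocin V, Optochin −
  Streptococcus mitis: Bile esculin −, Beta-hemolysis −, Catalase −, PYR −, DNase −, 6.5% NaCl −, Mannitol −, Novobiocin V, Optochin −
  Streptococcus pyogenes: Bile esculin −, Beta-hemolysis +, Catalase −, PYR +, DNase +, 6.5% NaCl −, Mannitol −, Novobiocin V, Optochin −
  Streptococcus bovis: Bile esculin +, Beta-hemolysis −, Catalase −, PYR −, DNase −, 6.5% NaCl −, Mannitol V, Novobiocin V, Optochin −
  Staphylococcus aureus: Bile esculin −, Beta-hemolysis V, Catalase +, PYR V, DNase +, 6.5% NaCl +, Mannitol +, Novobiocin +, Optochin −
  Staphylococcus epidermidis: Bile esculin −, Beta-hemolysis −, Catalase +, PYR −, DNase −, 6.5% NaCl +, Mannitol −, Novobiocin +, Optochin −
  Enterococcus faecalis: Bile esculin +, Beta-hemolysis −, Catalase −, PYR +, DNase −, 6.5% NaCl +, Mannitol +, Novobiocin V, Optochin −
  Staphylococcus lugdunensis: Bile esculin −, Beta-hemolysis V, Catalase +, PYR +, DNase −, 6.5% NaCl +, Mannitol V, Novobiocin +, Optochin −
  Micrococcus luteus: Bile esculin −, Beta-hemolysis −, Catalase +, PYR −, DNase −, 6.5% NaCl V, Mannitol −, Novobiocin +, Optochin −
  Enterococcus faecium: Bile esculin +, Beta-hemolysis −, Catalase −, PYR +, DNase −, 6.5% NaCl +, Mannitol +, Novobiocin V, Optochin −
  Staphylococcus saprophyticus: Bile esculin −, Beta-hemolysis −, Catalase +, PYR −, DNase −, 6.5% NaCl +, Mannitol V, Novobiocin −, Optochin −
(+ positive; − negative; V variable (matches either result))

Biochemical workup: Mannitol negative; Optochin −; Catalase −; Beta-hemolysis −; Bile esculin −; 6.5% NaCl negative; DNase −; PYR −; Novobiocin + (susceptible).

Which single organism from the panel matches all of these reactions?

6.5% NaCl −: excludes 6 organisms — 5 left.
PYR −: excludes Streptococcus pyogenes — 4 left.
Mannitol −: all 4 remaining candidates are consistent.
Novobiocin +: all 4 remaining candidates are consistent.
Optochin −: all 4 remaining candidates are consistent.
Bile esculin −: excludes Streptococcus bovis — 3 left.
DNase −: all 3 remaining candidates are consistent.
Catalase −: excludes Micrococcus luteus — 2 left.
Beta-hemolysis −: excludes Streptococcus agalactiae — 1 left.

Streptococcus mitis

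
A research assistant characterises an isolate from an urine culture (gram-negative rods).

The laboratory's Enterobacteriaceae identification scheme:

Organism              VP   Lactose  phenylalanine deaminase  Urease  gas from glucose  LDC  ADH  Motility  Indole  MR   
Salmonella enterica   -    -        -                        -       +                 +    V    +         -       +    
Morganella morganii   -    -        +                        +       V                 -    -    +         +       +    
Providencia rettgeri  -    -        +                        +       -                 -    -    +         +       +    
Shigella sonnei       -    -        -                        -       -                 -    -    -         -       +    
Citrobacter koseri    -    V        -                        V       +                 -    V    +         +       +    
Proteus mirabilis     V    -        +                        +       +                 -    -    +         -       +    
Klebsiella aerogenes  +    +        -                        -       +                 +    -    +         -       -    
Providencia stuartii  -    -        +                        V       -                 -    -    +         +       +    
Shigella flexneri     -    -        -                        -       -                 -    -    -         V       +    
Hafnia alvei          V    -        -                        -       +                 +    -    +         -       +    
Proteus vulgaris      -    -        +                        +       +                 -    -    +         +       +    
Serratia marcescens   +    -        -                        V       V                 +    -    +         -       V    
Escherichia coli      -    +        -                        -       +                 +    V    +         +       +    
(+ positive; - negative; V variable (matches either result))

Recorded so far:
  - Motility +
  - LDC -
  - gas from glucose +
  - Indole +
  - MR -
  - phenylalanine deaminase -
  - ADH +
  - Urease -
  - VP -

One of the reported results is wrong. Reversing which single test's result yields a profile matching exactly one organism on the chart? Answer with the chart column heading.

As reported, no row in the chart matches all 9 reactions.
Reversing Indole → still no organism matches.
Reversing gas from glucose → still no organism matches.
Reversing VP → still no organism matches.
Reversing ADH → still no organism matches.
Reversing phenylalanine deaminase → still no organism matches.
Reversing Motility → still no organism matches.
Reversing MR (to +) → unique match: Citrobacter koseri.
Reversing Urease → still no organism matches.
Reversing LDC → still no organism matches.

MR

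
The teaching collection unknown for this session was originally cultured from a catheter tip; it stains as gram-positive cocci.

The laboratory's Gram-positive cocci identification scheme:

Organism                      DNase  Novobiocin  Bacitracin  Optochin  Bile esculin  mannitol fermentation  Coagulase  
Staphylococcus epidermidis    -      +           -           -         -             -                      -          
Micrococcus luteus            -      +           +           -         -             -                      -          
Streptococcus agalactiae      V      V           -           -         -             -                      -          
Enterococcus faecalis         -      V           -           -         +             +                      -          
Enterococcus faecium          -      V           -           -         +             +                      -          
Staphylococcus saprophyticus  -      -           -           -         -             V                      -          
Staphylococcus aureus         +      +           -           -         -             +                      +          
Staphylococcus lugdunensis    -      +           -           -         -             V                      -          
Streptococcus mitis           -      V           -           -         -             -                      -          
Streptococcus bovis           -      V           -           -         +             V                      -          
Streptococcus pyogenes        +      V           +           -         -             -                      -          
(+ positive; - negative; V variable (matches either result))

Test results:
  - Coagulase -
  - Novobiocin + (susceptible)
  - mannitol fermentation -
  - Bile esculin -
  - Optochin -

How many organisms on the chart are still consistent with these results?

6

mannitol fermentation -: excludes Enterococcus faecalis, Enterococcus faecium, Staphylococcus aureus — 8 left.
Bile esculin -: excludes Streptococcus bovis — 7 left.
Coagulase -: all 7 remaining candidates are consistent.
Optochin -: all 7 remaining candidates are consistent.
Novobiocin +: excludes Staphylococcus saprophyticus — 6 left.
Still consistent: Micrococcus luteus, Staphylococcus epidermidis, Staphylococcus lugdunensis, Streptococcus agalactiae, Streptococcus mitis, Streptococcus pyogenes.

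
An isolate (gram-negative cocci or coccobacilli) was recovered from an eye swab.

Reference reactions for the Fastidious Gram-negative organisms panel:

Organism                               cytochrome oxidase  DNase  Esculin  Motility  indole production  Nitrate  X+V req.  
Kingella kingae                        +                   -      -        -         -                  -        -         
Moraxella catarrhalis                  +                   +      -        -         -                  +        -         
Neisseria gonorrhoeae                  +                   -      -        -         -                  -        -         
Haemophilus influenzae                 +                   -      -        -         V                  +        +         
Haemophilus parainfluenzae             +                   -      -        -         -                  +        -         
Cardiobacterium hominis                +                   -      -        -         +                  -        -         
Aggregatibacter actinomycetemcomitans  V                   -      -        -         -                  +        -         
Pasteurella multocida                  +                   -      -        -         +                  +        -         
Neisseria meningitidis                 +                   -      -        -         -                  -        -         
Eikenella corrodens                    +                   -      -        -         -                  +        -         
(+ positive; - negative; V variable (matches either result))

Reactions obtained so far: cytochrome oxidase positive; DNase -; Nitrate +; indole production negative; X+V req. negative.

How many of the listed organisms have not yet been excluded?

3

indole production -: excludes Cardiobacterium hominis, Pasteurella multocida — 8 left.
Nitrate +: excludes Kingella kingae, Neisseria gonorrhoeae, Neisseria meningitidis — 5 left.
cytochrome oxidase +: all 5 remaining candidates are consistent.
DNase -: excludes Moraxella catarrhalis — 4 left.
X+V req. -: excludes Haemophilus influenzae — 3 left.
Still consistent: Aggregatibacter actinomycetemcomitans, Eikenella corrodens, Haemophilus parainfluenzae.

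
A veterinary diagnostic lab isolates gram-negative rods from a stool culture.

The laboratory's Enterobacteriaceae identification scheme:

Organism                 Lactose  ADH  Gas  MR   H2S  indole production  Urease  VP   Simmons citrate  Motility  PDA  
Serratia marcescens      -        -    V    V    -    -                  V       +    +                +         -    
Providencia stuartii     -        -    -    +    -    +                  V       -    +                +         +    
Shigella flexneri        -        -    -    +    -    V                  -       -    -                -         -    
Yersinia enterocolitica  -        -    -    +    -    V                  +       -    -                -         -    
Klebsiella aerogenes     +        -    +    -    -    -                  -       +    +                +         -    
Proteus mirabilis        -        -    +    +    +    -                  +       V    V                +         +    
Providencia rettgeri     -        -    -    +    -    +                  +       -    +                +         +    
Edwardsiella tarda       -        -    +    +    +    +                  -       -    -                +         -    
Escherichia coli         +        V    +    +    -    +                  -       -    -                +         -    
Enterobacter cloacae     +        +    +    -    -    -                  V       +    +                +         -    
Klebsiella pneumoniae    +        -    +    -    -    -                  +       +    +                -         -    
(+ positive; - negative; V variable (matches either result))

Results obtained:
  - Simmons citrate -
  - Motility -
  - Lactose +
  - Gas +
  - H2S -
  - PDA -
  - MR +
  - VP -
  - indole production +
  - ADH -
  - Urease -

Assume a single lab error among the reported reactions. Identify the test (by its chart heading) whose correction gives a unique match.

Motility

As reported, no row in the chart matches all 11 reactions.
Reversing H2S → still no organism matches.
Reversing MR → still no organism matches.
Reversing PDA → still no organism matches.
Reversing Lactose → still no organism matches.
Reversing Simmons citrate → still no organism matches.
Reversing Gas → still no organism matches.
Reversing Urease → still no organism matches.
Reversing ADH → still no organism matches.
Reversing Motility (to +) → unique match: Escherichia coli.
Reversing VP → still no organism matches.
Reversing indole production → still no organism matches.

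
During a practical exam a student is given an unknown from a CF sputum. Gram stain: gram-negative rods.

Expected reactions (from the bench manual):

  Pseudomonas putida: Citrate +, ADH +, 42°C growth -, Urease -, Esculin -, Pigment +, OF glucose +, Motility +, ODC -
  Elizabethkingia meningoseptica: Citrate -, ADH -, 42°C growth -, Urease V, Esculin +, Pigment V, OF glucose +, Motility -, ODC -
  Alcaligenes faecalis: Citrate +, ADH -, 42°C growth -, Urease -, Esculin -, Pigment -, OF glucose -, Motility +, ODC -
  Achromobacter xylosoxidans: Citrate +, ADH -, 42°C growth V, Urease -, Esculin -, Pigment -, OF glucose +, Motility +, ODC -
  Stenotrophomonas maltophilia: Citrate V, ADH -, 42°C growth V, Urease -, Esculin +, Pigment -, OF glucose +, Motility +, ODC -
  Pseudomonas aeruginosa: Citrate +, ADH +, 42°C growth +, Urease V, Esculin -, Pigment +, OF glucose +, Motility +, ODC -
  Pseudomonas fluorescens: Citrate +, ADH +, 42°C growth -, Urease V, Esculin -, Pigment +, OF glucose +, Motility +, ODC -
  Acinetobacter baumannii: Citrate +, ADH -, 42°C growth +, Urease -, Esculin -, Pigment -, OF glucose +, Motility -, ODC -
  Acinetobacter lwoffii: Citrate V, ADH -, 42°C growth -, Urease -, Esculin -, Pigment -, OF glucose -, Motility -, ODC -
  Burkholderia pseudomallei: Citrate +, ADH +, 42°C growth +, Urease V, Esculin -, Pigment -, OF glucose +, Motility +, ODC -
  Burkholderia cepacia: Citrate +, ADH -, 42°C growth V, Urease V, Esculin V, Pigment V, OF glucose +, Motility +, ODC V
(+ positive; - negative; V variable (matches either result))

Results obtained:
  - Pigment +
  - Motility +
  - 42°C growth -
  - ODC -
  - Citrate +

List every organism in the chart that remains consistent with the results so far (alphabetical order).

42°C growth -: excludes Pseudomonas aeruginosa, Acinetobacter baumannii, Burkholderia pseudomallei — 8 left.
Motility +: excludes Elizabethkingia meningoseptica, Acinetobacter lwoffii — 6 left.
ODC -: all 6 remaining candidates are consistent.
Citrate +: all 6 remaining candidates are consistent.
Pigment +: excludes Alcaligenes faecalis, Achromobacter xylosoxidans, Stenotrophomonas maltophilia — 3 left.

Burkholderia cepacia, Pseudomonas fluorescens, Pseudomonas putida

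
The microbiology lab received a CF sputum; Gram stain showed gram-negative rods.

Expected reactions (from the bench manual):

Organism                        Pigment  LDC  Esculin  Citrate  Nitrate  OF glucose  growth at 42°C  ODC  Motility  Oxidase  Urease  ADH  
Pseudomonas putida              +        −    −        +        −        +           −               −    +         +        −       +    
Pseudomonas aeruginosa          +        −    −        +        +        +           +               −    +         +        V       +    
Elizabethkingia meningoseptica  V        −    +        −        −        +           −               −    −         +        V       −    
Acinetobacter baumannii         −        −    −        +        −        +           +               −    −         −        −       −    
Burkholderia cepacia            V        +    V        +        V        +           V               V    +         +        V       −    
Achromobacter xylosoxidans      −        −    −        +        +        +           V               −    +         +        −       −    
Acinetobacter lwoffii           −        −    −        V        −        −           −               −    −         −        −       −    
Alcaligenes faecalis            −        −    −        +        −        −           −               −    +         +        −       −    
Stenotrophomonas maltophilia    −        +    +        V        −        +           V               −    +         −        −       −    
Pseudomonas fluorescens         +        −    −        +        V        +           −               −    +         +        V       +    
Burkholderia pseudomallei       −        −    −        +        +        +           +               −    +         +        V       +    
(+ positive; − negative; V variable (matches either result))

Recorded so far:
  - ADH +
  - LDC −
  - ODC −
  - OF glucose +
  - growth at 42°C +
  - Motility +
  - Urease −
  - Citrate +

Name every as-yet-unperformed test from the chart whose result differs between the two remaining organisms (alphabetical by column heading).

Pigment

Citrate +: excludes Elizabethkingia meningoseptica — 10 left.
Motility +: excludes Acinetobacter baumannii, Acinetobacter lwoffii — 8 left.
growth at 42°C +: excludes Pseudomonas putida, Alcaligenes faecalis, Pseudomonas fluorescens — 5 left.
OF glucose +: all 5 remaining candidates are consistent.
ODC −: all 5 remaining candidates are consistent.
LDC −: excludes Burkholderia cepacia, Stenotrophomonas maltophilia — 3 left.
Urease −: all 3 remaining candidates are consistent.
ADH +: excludes Achromobacter xylosoxidans — 2 left.
Two candidates remain: Burkholderia pseudomallei and Pseudomonas aeruginosa.
  Pigment: Burkholderia pseudomallei −, Pseudomonas aeruginosa + — discriminates.
  Esculin: − vs − — same for both, does not separate.
  Nitrate: + vs + — same for both, does not separate.
  Oxidase: + vs + — same for both, does not separate.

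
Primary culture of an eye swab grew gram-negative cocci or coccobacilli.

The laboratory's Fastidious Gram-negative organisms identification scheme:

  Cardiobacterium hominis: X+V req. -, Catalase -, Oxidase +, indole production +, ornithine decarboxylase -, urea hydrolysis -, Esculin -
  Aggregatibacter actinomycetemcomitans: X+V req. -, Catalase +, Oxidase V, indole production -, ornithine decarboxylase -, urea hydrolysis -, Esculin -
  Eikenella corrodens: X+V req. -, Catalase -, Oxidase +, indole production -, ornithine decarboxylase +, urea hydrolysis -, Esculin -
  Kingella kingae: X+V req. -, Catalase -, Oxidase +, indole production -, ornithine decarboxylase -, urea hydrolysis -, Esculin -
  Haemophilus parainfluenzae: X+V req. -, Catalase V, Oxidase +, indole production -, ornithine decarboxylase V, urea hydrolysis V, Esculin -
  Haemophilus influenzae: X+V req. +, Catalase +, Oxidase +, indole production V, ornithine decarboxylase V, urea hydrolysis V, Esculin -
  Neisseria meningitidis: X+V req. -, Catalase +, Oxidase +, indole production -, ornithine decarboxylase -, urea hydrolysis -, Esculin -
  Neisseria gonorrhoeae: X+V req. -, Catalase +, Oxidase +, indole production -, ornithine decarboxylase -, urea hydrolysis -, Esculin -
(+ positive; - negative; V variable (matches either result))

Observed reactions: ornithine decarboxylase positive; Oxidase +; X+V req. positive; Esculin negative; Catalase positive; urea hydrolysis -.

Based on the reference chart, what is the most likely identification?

Haemophilus influenzae

Catalase +: excludes Cardiobacterium hominis, Eikenella corrodens, Kingella kingae — 5 left.
X+V req. +: excludes Aggregatibacter actinomycetemcomitans, Haemophilus parainfluenzae, Neisseria meningitidis, Neisseria gonorrhoeae — 1 left.
ornithine decarboxylase +: the one remaining candidate is consistent.
Esculin -: the one remaining candidate is consistent.
Oxidase +: the one remaining candidate is consistent.
urea hydrolysis -: the one remaining candidate is consistent.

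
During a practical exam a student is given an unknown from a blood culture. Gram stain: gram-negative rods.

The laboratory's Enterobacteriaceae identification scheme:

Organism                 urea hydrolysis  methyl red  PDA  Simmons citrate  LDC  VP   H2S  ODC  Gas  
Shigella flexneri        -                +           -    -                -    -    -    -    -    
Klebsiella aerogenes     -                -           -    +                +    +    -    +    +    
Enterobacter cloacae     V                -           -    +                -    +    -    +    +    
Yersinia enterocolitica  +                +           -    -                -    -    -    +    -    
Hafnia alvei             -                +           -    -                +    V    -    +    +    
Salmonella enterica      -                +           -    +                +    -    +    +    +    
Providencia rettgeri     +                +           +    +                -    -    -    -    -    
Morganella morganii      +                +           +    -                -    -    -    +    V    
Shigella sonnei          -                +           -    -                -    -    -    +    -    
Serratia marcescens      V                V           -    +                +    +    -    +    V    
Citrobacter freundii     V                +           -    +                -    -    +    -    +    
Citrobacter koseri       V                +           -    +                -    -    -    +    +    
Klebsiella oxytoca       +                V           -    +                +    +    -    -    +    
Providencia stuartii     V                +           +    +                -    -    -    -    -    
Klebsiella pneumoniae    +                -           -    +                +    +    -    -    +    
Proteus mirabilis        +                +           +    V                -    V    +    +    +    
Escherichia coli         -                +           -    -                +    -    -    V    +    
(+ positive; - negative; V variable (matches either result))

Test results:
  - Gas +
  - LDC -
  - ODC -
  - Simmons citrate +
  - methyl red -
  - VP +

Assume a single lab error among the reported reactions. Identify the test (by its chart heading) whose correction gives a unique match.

ODC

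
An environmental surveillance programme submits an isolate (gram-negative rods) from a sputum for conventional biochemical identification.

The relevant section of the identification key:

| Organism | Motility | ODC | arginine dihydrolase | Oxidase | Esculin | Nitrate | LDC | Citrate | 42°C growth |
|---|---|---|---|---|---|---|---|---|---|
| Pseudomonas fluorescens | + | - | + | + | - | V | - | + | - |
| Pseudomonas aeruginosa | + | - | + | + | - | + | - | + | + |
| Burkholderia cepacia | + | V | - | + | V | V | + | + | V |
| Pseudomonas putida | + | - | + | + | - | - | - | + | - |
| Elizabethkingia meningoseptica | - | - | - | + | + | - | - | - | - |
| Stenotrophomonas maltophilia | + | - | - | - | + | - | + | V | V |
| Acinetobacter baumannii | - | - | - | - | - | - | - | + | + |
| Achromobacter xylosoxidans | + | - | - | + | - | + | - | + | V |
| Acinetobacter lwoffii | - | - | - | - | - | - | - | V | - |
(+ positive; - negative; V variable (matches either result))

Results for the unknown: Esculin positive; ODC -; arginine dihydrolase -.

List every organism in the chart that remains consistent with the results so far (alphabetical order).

Burkholderia cepacia, Elizabethkingia meningoseptica, Stenotrophomonas maltophilia

Esculin +: excludes 6 organisms — 3 left.
ODC -: all 3 remaining candidates are consistent.
arginine dihydrolase -: all 3 remaining candidates are consistent.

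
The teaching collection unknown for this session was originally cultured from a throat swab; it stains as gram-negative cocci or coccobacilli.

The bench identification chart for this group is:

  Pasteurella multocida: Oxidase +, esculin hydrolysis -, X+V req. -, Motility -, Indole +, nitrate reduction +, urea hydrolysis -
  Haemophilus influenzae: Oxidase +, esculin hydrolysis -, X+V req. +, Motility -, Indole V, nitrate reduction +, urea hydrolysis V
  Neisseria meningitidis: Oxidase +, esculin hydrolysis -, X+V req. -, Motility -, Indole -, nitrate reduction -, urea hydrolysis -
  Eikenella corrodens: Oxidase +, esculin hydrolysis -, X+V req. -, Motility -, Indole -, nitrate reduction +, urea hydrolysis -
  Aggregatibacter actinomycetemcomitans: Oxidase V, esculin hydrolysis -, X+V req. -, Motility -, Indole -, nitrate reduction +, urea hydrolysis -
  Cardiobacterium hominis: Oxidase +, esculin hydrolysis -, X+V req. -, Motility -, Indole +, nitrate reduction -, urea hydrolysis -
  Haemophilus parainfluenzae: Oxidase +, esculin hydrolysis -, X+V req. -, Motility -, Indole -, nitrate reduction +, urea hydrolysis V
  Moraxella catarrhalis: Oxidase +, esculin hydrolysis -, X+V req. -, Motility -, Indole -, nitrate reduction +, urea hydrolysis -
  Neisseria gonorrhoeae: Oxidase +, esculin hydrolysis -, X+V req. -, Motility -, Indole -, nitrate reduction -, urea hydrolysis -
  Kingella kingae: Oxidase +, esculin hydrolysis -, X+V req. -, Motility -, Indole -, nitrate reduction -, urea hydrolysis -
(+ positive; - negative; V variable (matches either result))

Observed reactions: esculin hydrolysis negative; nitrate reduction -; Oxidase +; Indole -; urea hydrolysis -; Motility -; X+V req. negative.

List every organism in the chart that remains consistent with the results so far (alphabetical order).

Kingella kingae, Neisseria gonorrhoeae, Neisseria meningitidis

Motility -: all 10 remaining candidates are consistent.
esculin hydrolysis -: all 10 remaining candidates are consistent.
X+V req. -: excludes Haemophilus influenzae — 9 left.
Oxidase +: all 9 remaining candidates are consistent.
urea hydrolysis -: all 9 remaining candidates are consistent.
Indole -: excludes Pasteurella multocida, Cardiobacterium hominis — 7 left.
nitrate reduction -: excludes Eikenella corrodens, Aggregatibacter actinomycetemcomitans, Haemophilus parainfluenzae, Moraxella catarrhalis — 3 left.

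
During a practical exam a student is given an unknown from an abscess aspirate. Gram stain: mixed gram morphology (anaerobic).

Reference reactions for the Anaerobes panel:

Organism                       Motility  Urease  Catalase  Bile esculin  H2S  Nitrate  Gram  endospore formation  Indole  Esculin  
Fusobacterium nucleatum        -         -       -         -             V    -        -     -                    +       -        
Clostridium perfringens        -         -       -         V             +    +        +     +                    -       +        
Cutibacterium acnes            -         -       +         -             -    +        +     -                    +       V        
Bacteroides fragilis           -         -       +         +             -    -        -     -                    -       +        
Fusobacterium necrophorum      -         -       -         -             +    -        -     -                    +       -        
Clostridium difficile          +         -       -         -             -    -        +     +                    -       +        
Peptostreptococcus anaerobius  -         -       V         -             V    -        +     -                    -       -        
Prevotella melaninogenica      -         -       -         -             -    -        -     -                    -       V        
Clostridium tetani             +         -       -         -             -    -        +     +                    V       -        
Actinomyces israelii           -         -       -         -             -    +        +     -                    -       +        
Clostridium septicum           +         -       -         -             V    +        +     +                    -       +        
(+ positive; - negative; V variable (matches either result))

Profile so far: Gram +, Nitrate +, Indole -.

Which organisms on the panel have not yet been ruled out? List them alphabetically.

Actinomyces israelii, Clostridium perfringens, Clostridium septicum

Gram +: excludes Fusobacterium nucleatum, Bacteroides fragilis, Fusobacterium necrophorum, Prevotella melaninogenica — 7 left.
Nitrate +: excludes Clostridium difficile, Peptostreptococcus anaerobius, Clostridium tetani — 4 left.
Indole -: excludes Cutibacterium acnes — 3 left.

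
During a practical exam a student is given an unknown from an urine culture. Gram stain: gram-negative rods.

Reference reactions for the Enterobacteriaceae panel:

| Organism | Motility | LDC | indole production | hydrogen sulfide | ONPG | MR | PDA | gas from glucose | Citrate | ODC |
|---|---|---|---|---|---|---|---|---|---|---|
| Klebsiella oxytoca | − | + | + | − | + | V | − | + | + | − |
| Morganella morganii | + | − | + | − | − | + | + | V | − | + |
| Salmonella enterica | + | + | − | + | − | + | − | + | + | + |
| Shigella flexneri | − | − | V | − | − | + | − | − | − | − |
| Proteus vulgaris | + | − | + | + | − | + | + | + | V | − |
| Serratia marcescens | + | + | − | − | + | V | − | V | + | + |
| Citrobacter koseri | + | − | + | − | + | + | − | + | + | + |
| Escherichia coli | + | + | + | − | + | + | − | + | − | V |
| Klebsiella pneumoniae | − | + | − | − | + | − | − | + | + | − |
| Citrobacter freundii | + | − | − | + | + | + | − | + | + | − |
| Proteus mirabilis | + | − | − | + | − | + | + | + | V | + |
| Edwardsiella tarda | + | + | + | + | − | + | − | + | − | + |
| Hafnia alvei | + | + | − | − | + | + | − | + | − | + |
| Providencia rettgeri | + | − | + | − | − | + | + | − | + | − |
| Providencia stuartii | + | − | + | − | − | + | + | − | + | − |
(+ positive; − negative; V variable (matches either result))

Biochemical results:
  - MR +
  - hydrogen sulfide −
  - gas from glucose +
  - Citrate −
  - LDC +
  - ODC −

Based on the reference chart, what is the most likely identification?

LDC +: excludes 8 organisms — 7 left.
hydrogen sulfide −: excludes Salmonella enterica, Edwardsiella tarda — 5 left.
gas from glucose +: all 5 remaining candidates are consistent.
Citrate −: excludes Klebsiella oxytoca, Serratia marcescens, Klebsiella pneumoniae — 2 left.
MR +: all 2 remaining candidates are consistent.
ODC −: excludes Hafnia alvei — 1 left.

Escherichia coli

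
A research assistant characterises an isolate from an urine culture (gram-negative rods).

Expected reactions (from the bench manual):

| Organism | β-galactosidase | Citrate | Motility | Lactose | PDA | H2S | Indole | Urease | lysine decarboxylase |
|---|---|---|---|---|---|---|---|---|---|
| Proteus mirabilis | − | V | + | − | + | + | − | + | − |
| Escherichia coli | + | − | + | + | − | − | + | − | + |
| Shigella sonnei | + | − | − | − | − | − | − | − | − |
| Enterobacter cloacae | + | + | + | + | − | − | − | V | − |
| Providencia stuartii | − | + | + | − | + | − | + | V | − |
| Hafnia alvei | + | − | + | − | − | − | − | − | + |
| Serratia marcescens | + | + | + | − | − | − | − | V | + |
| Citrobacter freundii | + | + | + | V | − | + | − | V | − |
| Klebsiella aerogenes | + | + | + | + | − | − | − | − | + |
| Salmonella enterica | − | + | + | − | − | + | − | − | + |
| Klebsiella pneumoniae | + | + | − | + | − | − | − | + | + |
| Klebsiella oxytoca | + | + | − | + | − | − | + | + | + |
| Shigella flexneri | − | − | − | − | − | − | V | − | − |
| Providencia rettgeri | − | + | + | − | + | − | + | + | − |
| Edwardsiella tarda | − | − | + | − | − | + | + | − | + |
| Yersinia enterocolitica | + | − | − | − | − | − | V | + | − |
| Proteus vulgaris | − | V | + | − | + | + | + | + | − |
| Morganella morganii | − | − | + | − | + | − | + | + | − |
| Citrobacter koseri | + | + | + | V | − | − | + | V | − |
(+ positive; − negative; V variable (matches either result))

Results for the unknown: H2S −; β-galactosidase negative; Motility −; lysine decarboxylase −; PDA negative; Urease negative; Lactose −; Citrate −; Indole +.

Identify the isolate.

Shigella flexneri

β-galactosidase −: excludes 11 organisms — 8 left.
Citrate −: excludes Providencia stuartii, Salmonella enterica, Providencia rettgeri — 5 left.
Motility −: excludes Proteus mirabilis, Edwardsiella tarda, Proteus vulgaris, Morganella morganii — 1 left.
Indole +: the one remaining candidate is consistent.
PDA −: the one remaining candidate is consistent.
Lactose −: the one remaining candidate is consistent.
lysine decarboxylase −: the one remaining candidate is consistent.
H2S −: the one remaining candidate is consistent.
Urease −: the one remaining candidate is consistent.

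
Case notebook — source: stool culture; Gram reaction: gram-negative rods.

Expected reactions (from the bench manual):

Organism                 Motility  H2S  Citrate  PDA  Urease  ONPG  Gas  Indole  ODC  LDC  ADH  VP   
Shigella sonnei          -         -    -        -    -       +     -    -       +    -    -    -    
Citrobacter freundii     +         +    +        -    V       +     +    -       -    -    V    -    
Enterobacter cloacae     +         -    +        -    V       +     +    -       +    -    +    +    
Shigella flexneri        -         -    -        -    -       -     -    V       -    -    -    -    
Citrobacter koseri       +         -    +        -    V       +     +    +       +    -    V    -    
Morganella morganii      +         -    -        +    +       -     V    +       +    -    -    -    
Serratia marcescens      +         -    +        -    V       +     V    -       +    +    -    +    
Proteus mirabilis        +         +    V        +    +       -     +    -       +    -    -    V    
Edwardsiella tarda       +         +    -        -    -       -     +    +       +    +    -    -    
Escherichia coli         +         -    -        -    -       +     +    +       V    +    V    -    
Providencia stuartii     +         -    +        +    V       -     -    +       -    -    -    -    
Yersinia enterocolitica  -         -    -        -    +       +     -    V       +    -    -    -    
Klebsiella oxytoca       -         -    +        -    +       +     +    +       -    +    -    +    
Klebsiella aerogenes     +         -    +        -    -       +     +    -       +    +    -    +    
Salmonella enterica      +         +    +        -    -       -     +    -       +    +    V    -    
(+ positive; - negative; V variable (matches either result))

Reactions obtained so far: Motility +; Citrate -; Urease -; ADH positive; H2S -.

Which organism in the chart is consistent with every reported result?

Escherichia coli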